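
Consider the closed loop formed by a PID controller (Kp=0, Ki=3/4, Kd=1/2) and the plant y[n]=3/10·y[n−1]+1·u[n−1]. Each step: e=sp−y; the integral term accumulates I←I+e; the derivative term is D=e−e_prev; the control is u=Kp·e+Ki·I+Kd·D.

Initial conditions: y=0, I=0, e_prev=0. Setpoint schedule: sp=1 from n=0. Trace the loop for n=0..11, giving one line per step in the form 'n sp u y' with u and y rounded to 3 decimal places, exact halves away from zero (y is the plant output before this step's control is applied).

0 1 1.250 0.000
1 1 -0.063 1.250
2 1 1.547 0.313
3 1 -0.066 1.641
4 1 1.636 0.426
5 1 -0.213 1.763
6 1 1.693 0.316
7 1 -0.357 1.787
8 1 1.798 0.179
9 1 -0.482 1.852
10 1 1.939 0.074
11 1 -0.614 1.961

(exact arithmetic carried between steps; '≈' marks a value shown rounded to 6 d.p. or computed from one; I and e_prev carry over from the previous line; the table rounds u and y to 3 d.p., halves away from zero)
n=0: y=0, sp=1, e=sp−y=1; I=1, D=e−e_prev=1; u=0·1+3/4·1+1/2·1=1.25; next y=3/10·0+1·1.25=1.25
n=1: y=1.25, sp=1, e=sp−y=-0.25; I=0.75, D=e−e_prev=-1.25; u=0·(-0.25)+3/4·0.75+1/2·(-1.25)=-0.0625; next y=3/10·1.25+1·(-0.0625)=0.3125
n=2: y=0.3125, sp=1, e=sp−y=0.6875; I=1.4375, D=e−e_prev=0.9375; u=0·0.6875+3/4·1.4375+1/2·0.9375=1.546875; next y=3/10·0.3125+1·1.546875=1.640625
n=3: y=1.640625, sp=1, e=sp−y=-0.640625; I=0.796875, D=e−e_prev=-1.328125; u=0·(-0.640625)+3/4·0.796875+1/2·(-1.328125)≈-0.066406; next y=3/10·1.640625+1·(-0.066406)≈0.425781
n=4: y≈0.425781, sp=1, e=sp−y≈0.574219; I≈1.371094, D=e−e_prev≈1.214844; u=0·0.574219+3/4·1.371094+1/2·1.214844≈1.635742; next y=3/10·0.425781+1·1.635742≈1.763477
n=5: y≈1.763477, sp=1, e=sp−y≈-0.763477; I≈0.607617, D=e−e_prev≈-1.337695; u=0·(-0.763477)+3/4·0.607617+1/2·(-1.337695)≈-0.213135; next y=3/10·1.763477+1·(-0.213135)≈0.315908
n=6: y≈0.315908, sp=1, e=sp−y≈0.684092; I≈1.291709, D=e−e_prev≈1.447568; u=0·0.684092+3/4·1.291709+1/2·1.447568≈1.692566; next y=3/10·0.315908+1·1.692566≈1.787338
n=7: y≈1.787338, sp=1, e=sp−y≈-0.787338; I≈0.504371, D=e−e_prev≈-1.471430; u=0·(-0.787338)+3/4·0.504371+1/2·(-1.471430)≈-0.357437; next y=3/10·1.787338+1·(-0.357437)≈0.178764
n=8: y≈0.178764, sp=1, e=sp−y≈0.821236; I≈1.325606, D=e−e_prev≈1.608574; u=0·0.821236+3/4·1.325606+1/2·1.608574≈1.798492; next y=3/10·0.178764+1·1.798492≈1.852121
n=9: y≈1.852121, sp=1, e=sp−y≈-0.852121; I≈0.473485, D=e−e_prev≈-1.673357; u=0·(-0.852121)+3/4·0.473485+1/2·(-1.673357)≈-0.481564; next y=3/10·1.852121+1·(-0.481564)≈0.074072
n=10: y≈0.074072, sp=1, e=sp−y≈0.925928; I≈1.399413, D=e−e_prev≈1.778049; u=0·0.925928+3/4·1.399413+1/2·1.778049≈1.938585; next y=3/10·0.074072+1·1.938585≈1.960806
n=11: y≈1.960806, sp=1, e=sp−y≈-0.960806; I≈0.438607, D=e−e_prev≈-1.886734; u=0·(-0.960806)+3/4·0.438607+1/2·(-1.886734)≈-0.614412; next y=3/10·1.960806+1·(-0.614412)≈-0.026170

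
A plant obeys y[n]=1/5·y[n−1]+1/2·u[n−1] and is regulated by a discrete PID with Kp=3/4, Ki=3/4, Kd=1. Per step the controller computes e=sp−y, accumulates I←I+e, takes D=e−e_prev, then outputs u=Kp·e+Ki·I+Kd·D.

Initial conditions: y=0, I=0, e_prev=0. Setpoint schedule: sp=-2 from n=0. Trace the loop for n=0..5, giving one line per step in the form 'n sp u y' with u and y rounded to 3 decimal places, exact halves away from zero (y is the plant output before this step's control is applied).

(exact arithmetic carried between steps; '≈' marks a value shown rounded to 6 d.p. or computed from one; I and e_prev carry over from the previous line; the table rounds u and y to 3 d.p., halves away from zero)
n=0: y=0, sp=-2, e=sp−y=-2; I=-2, D=e−e_prev=-2; u=3/4·(-2)+3/4·(-2)+1·(-2)=-5; next y=1/5·0+1/2·(-5)=-2.5
n=1: y=-2.5, sp=-2, e=sp−y=0.5; I=-1.5, D=e−e_prev=2.5; u=3/4·0.5+3/4·(-1.5)+1·2.5=1.75; next y=1/5·(-2.5)+1/2·1.75=0.375
n=2: y=0.375, sp=-2, e=sp−y=-2.375; I=-3.875, D=e−e_prev=-2.875; u=3/4·(-2.375)+3/4·(-3.875)+1·(-2.875)=-7.5625; next y=1/5·0.375+1/2·(-7.5625)=-3.70625
n=3: y=-3.70625, sp=-2, e=sp−y=1.70625; I=-2.16875, D=e−e_prev=4.08125; u=3/4·1.70625+3/4·(-2.16875)+1·4.08125=3.734375; next y=1/5·(-3.70625)+1/2·3.734375≈1.125938
n=4: y≈1.125938, sp=-2, e=sp−y≈-3.125938; I≈-5.294688, D=e−e_prev≈-4.832188; u=3/4·(-3.125938)+3/4·(-5.294688)+1·(-4.832188)≈-11.147656; next y=1/5·1.125938+1/2·(-11.147656)≈-5.348641
n=5: y≈-5.348641, sp=-2, e=sp−y≈3.348641; I≈-1.946047, D=e−e_prev≈6.474578; u=3/4·3.348641+3/4·(-1.946047)+1·6.474578≈7.526523; next y=1/5·(-5.348641)+1/2·7.526523≈2.693534

0 -2 -5.000 0.000
1 -2 1.750 -2.500
2 -2 -7.563 0.375
3 -2 3.734 -3.706
4 -2 -11.148 1.126
5 -2 7.527 -5.349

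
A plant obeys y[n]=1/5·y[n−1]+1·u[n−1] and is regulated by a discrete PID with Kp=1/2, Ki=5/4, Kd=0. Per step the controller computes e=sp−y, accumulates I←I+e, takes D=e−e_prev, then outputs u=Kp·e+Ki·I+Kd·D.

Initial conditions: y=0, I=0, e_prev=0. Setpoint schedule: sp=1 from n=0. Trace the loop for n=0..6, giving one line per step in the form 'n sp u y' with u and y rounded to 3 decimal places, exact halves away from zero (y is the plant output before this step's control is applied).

(exact arithmetic carried between steps; '≈' marks a value shown rounded to 6 d.p. or computed from one; I and e_prev carry over from the previous line; the table rounds u and y to 3 d.p., halves away from zero)
n=0: y=0, sp=1, e=sp−y=1; I=1, D=e−e_prev=1; u=1/2·1+5/4·1+0·1=1.75; next y=1/5·0+1·1.75=1.75
n=1: y=1.75, sp=1, e=sp−y=-0.75; I=0.25, D=e−e_prev=-1.75; u=1/2·(-0.75)+5/4·0.25+0·(-1.75)=-0.0625; next y=1/5·1.75+1·(-0.0625)=0.2875
n=2: y=0.2875, sp=1, e=sp−y=0.7125; I=0.9625, D=e−e_prev=1.4625; u=1/2·0.7125+5/4·0.9625+0·1.4625=1.559375; next y=1/5·0.2875+1·1.559375=1.616875
n=3: y=1.616875, sp=1, e=sp−y=-0.616875; I=0.345625, D=e−e_prev=-1.329375; u=1/2·(-0.616875)+5/4·0.345625+0·(-1.329375)≈0.123594; next y=1/5·1.616875+1·0.123594≈0.446969
n=4: y≈0.446969, sp=1, e=sp−y≈0.553031; I≈0.898656, D=e−e_prev≈1.169906; u=1/2·0.553031+5/4·0.898656+0·1.169906≈1.399836; next y=1/5·0.446969+1·1.399836≈1.489230
n=5: y≈1.489230, sp=1, e=sp−y≈-0.489230; I≈0.409427, D=e−e_prev≈-1.042261; u=1/2·(-0.489230)+5/4·0.409427+0·(-1.042261)≈0.267168; next y=1/5·1.489230+1·0.267168≈0.565014
n=6: y≈0.565014, sp=1, e=sp−y≈0.434986; I≈0.844412, D=e−e_prev≈0.924215; u=1/2·0.434986+5/4·0.844412+0·0.924215≈1.273008; next y=1/5·0.565014+1·1.273008≈1.386011

0 1 1.750 0.000
1 1 -0.063 1.750
2 1 1.559 0.288
3 1 0.124 1.617
4 1 1.400 0.447
5 1 0.267 1.489
6 1 1.273 0.565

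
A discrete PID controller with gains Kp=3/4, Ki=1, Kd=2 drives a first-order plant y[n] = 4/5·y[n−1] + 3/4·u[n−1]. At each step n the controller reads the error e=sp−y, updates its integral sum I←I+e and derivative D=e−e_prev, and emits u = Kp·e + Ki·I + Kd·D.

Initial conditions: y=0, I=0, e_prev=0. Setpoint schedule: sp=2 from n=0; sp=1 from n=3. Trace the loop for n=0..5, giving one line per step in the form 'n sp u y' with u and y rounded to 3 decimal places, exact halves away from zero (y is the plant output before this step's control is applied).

0 2 7.500 0.000
1 2 -15.594 5.625
2 2 40.107 -7.195
3 1 -98.286 24.324
4 1 238.102 -54.255
5 1 -574.156 135.173

(exact arithmetic carried between steps; '≈' marks a value shown rounded to 6 d.p. or computed from one; I and e_prev carry over from the previous line; the table rounds u and y to 3 d.p., halves away from zero)
n=0: y=0, sp=2, e=sp−y=2; I=2, D=e−e_prev=2; u=3/4·2+1·2+2·2=7.5; next y=4/5·0+3/4·7.5=5.625
n=1: y=5.625, sp=2, e=sp−y=-3.625; I=-1.625, D=e−e_prev=-5.625; u=3/4·(-3.625)+1·(-1.625)+2·(-5.625)=-15.59375; next y=4/5·5.625+3/4·(-15.59375)≈-7.195313
n=2: y≈-7.195313, sp=2, e=sp−y≈9.195313; I≈7.570313, D=e−e_prev≈12.820313; u=3/4·9.195313+1·7.570313+2·12.820313≈40.107422; next y=4/5·(-7.195313)+3/4·40.107422≈24.324316
n=3: y≈24.324316, sp=1, e=sp−y≈-23.324316; I≈-15.754004, D=e−e_prev≈-32.519629; u=3/4·(-23.324316)+1·(-15.754004)+2·(-32.519629)≈-98.286499; next y=4/5·24.324316+3/4·(-98.286499)≈-54.255421
n=4: y≈-54.255421, sp=1, e=sp−y≈55.255421; I≈39.501417, D=e−e_prev≈78.579738; u=3/4·55.255421+1·39.501417+2·78.579738≈238.102458; next y=4/5·(-54.255421)+3/4·238.102458≈135.172507
n=5: y≈135.172507, sp=1, e=sp−y≈-134.172507; I≈-94.671089, D=e−e_prev≈-189.427928; u=3/4·(-134.172507)+1·(-94.671089)+2·(-189.427928)≈-574.156325; next y=4/5·135.172507+3/4·(-574.156325)≈-322.479239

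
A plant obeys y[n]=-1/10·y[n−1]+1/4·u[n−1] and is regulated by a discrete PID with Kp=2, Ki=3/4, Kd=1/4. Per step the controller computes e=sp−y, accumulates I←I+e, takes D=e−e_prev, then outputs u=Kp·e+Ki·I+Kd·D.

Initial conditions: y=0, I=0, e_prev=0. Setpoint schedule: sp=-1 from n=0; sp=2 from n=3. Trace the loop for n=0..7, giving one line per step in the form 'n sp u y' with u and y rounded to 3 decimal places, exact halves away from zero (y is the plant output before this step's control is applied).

0 -1 -3.000 0.000
1 -1 -1.250 -0.750
2 -1 -3.163 -0.238
3 2 6.982 -0.767
4 2 0.408 1.822
5 2 6.896 -0.080
6 2 2.543 1.732
7 2 7.005 0.463

(exact arithmetic carried between steps; '≈' marks a value shown rounded to 6 d.p. or computed from one; I and e_prev carry over from the previous line; the table rounds u and y to 3 d.p., halves away from zero)
n=0: y=0, sp=-1, e=sp−y=-1; I=-1, D=e−e_prev=-1; u=2·(-1)+3/4·(-1)+1/4·(-1)=-3; next y=-1/10·0+1/4·(-3)=-0.75
n=1: y=-0.75, sp=-1, e=sp−y=-0.25; I=-1.25, D=e−e_prev=0.75; u=2·(-0.25)+3/4·(-1.25)+1/4·0.75=-1.25; next y=-1/10·(-0.75)+1/4·(-1.25)=-0.2375
n=2: y=-0.2375, sp=-1, e=sp−y=-0.7625; I=-2.0125, D=e−e_prev=-0.5125; u=2·(-0.7625)+3/4·(-2.0125)+1/4·(-0.5125)=-3.1625; next y=-1/10·(-0.2375)+1/4·(-3.1625)=-0.766875
n=3: y=-0.766875, sp=2, e=sp−y=2.766875; I=0.754375, D=e−e_prev=3.529375; u=2·2.766875+3/4·0.754375+1/4·3.529375=6.981875; next y=-1/10·(-0.766875)+1/4·6.981875≈1.822156
n=4: y≈1.822156, sp=2, e=sp−y≈0.177844; I≈0.932219, D=e−e_prev≈-2.589031; u=2·0.177844+3/4·0.932219+1/4·(-2.589031)≈0.407594; next y=-1/10·1.822156+1/4·0.407594≈-0.080317
n=5: y≈-0.080317, sp=2, e=sp−y≈2.080317; I≈3.012536, D=e−e_prev≈1.902473; u=2·2.080317+3/4·3.012536+1/4·1.902473≈6.895655; next y=-1/10·(-0.080317)+1/4·6.895655≈1.731945
n=6: y≈1.731945, sp=2, e=sp−y≈0.268055; I≈3.280591, D=e−e_prev≈-1.812263; u=2·0.268055+3/4·3.280591+1/4·(-1.812263)≈2.543486; next y=-1/10·1.731945+1/4·2.543486≈0.462677
n=7: y≈0.462677, sp=2, e=sp−y≈1.537323; I≈4.817913, D=e−e_prev≈1.269268; u=2·1.537323+3/4·4.817913+1/4·1.269268≈7.005398; next y=-1/10·0.462677+1/4·7.005398≈1.705082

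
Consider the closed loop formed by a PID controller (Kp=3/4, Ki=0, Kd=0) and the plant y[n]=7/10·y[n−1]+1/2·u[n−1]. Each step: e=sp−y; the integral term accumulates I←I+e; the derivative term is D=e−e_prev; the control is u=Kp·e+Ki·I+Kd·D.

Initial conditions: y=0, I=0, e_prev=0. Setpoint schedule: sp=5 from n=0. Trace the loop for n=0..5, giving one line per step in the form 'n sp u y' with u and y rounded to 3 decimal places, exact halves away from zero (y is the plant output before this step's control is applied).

(exact arithmetic carried between steps; '≈' marks a value shown rounded to 6 d.p. or computed from one; I and e_prev carry over from the previous line; the table rounds u and y to 3 d.p., halves away from zero)
n=0: y=0, sp=5, e=sp−y=5; I=5, D=e−e_prev=5; u=3/4·5+0·5+0·5=3.75; next y=7/10·0+1/2·3.75=1.875
n=1: y=1.875, sp=5, e=sp−y=3.125; I=8.125, D=e−e_prev=-1.875; u=3/4·3.125+0·8.125+0·(-1.875)=2.34375; next y=7/10·1.875+1/2·2.34375=2.484375
n=2: y=2.484375, sp=5, e=sp−y=2.515625; I=10.640625, D=e−e_prev=-0.609375; u=3/4·2.515625+0·10.640625+0·(-0.609375)≈1.886719; next y=7/10·2.484375+1/2·1.886719≈2.682422
n=3: y≈2.682422, sp=5, e=sp−y≈2.317578; I≈12.958203, D=e−e_prev≈-0.198047; u=3/4·2.317578+0·12.958203+0·(-0.198047)≈1.738184; next y=7/10·2.682422+1/2·1.738184≈2.746787
n=4: y≈2.746787, sp=5, e=sp−y≈2.253213; I≈15.211416, D=e−e_prev≈-0.064365; u=3/4·2.253213+0·15.211416+0·(-0.064365)≈1.689910; next y=7/10·2.746787+1/2·1.689910≈2.767706
n=5: y≈2.767706, sp=5, e=sp−y≈2.232294; I≈17.443710, D=e−e_prev≈-0.020919; u=3/4·2.232294+0·17.443710+0·(-0.020919)≈1.674221; next y=7/10·2.767706+1/2·1.674221≈2.774504

0 5 3.750 0.000
1 5 2.344 1.875
2 5 1.887 2.484
3 5 1.738 2.682
4 5 1.690 2.747
5 5 1.674 2.768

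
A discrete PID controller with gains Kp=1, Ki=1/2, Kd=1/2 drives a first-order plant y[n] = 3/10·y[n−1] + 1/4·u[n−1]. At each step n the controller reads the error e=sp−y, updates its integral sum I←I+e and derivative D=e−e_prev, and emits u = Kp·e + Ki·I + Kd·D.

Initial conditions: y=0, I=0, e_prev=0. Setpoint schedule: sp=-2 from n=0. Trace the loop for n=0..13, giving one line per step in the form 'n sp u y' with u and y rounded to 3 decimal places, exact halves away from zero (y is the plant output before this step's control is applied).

0 -2 -4.000 0.000
1 -2 -2.000 -1.000
2 -2 -3.400 -0.800
3 -2 -3.320 -1.090
4 -2 -3.786 -1.157
5 -2 -3.968 -1.294
6 -2 -4.216 -1.380
7 -2 -4.393 -1.468
8 -2 -4.562 -1.539
9 -2 -4.701 -1.602
10 -2 -4.824 -1.656
11 -2 -4.929 -1.703
12 -2 -5.021 -1.743
13 -2 -5.099 -1.778

(exact arithmetic carried between steps; '≈' marks a value shown rounded to 6 d.p. or computed from one; I and e_prev carry over from the previous line; the table rounds u and y to 3 d.p., halves away from zero)
n=0: y=0, sp=-2, e=sp−y=-2; I=-2, D=e−e_prev=-2; u=1·(-2)+1/2·(-2)+1/2·(-2)=-4; next y=3/10·0+1/4·(-4)=-1
n=1: y=-1, sp=-2, e=sp−y=-1; I=-3, D=e−e_prev=1; u=1·(-1)+1/2·(-3)+1/2·1=-2; next y=3/10·(-1)+1/4·(-2)=-0.8
n=2: y=-0.8, sp=-2, e=sp−y=-1.2; I=-4.2, D=e−e_prev=-0.2; u=1·(-1.2)+1/2·(-4.2)+1/2·(-0.2)=-3.4; next y=3/10·(-0.8)+1/4·(-3.4)=-1.09
n=3: y=-1.09, sp=-2, e=sp−y=-0.91; I=-5.11, D=e−e_prev=0.29; u=1·(-0.91)+1/2·(-5.11)+1/2·0.29=-3.32; next y=3/10·(-1.09)+1/4·(-3.32)=-1.157
n=4: y=-1.157, sp=-2, e=sp−y=-0.843; I=-5.953, D=e−e_prev=0.067; u=1·(-0.843)+1/2·(-5.953)+1/2·0.067=-3.786; next y=3/10·(-1.157)+1/4·(-3.786)=-1.2936
n=5: y=-1.2936, sp=-2, e=sp−y=-0.7064; I=-6.6594, D=e−e_prev=0.1366; u=1·(-0.7064)+1/2·(-6.6594)+1/2·0.1366=-3.9678; next y=3/10·(-1.2936)+1/4·(-3.9678)=-1.38003
n=6: y=-1.38003, sp=-2, e=sp−y=-0.61997; I=-7.27937, D=e−e_prev=0.08643; u=1·(-0.61997)+1/2·(-7.27937)+1/2·0.08643=-4.21644; next y=3/10·(-1.38003)+1/4·(-4.21644)=-1.468119
n=7: y=-1.468119, sp=-2, e=sp−y=-0.531881; I=-7.811251, D=e−e_prev=0.088089; u=1·(-0.531881)+1/2·(-7.811251)+1/2·0.088089=-4.393462; next y=3/10·(-1.468119)+1/4·(-4.393462)≈-1.538801
n=8: y≈-1.538801, sp=-2, e=sp−y≈-0.461199; I≈-8.272450, D=e−e_prev≈0.070682; u=1·(-0.461199)+1/2·(-8.272450)+1/2·0.070682≈-4.562083; next y=3/10·(-1.538801)+1/4·(-4.562083)≈-1.602161
n=9: y≈-1.602161, sp=-2, e=sp−y≈-0.397839; I≈-8.670289, D=e−e_prev≈0.063360; u=1·(-0.397839)+1/2·(-8.670289)+1/2·0.063360≈-4.701303; next y=3/10·(-1.602161)+1/4·(-4.701303)≈-1.655974
n=10: y≈-1.655974, sp=-2, e=sp−y≈-0.344026; I≈-9.014315, D=e−e_prev≈0.053813; u=1·(-0.344026)+1/2·(-9.014315)+1/2·0.053813≈-4.824277; next y=3/10·(-1.655974)+1/4·(-4.824277)≈-1.702861
n=11: y≈-1.702861, sp=-2, e=sp−y≈-0.297139; I≈-9.311453, D=e−e_prev≈0.046887; u=1·(-0.297139)+1/2·(-9.311453)+1/2·0.046887≈-4.929422; next y=3/10·(-1.702861)+1/4·(-4.929422)≈-1.743214
n=12: y≈-1.743214, sp=-2, e=sp−y≈-0.256786; I≈-9.568239, D=e−e_prev≈0.040352; u=1·(-0.256786)+1/2·(-9.568239)+1/2·0.040352≈-5.020730; next y=3/10·(-1.743214)+1/4·(-5.020730)≈-1.778147
n=13: y≈-1.778147, sp=-2, e=sp−y≈-0.221853; I≈-9.790093, D=e−e_prev≈0.034933; u=1·(-0.221853)+1/2·(-9.790093)+1/2·0.034933≈-5.099433; next y=3/10·(-1.778147)+1/4·(-5.099433)≈-1.808302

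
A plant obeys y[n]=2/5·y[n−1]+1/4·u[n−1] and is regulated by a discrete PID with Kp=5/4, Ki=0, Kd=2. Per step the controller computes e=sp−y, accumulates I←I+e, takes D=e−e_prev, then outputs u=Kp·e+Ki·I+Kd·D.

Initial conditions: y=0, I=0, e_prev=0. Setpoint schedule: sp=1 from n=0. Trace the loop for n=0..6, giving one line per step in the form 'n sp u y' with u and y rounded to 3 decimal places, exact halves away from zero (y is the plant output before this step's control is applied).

0 1 3.250 0.000
1 1 -1.391 0.813
2 1 2.949 -0.023
3 1 -1.162 0.728
4 1 2.703 0.001
5 1 -0.946 0.676
6 1 2.492 0.034

(exact arithmetic carried between steps; '≈' marks a value shown rounded to 6 d.p. or computed from one; I and e_prev carry over from the previous line; the table rounds u and y to 3 d.p., halves away from zero)
n=0: y=0, sp=1, e=sp−y=1; I=1, D=e−e_prev=1; u=5/4·1+0·1+2·1=3.25; next y=2/5·0+1/4·3.25=0.8125
n=1: y=0.8125, sp=1, e=sp−y=0.1875; I=1.1875, D=e−e_prev=-0.8125; u=5/4·0.1875+0·1.1875+2·(-0.8125)=-1.390625; next y=2/5·0.8125+1/4·(-1.390625)≈-0.022656
n=2: y≈-0.022656, sp=1, e=sp−y≈1.022656; I≈2.210156, D=e−e_prev≈0.835156; u=5/4·1.022656+0·2.210156+2·0.835156≈2.948633; next y=2/5·(-0.022656)+1/4·2.948633≈0.728096
n=3: y≈0.728096, sp=1, e=sp−y≈0.271904; I≈2.482061, D=e−e_prev≈-0.750752; u=5/4·0.271904+0·2.482061+2·(-0.750752)≈-1.161624; next y=2/5·0.728096+1/4·(-1.161624)≈0.000832
n=4: y≈0.000832, sp=1, e=sp−y≈0.999168; I≈3.481228, D=e−e_prev≈0.727263; u=5/4·0.999168+0·3.481228+2·0.727263≈2.703486; next y=2/5·0.000832+1/4·2.703486≈0.676204
n=5: y≈0.676204, sp=1, e=sp−y≈0.323796; I≈3.805024, D=e−e_prev≈-0.675372; u=5/4·0.323796+0·3.805024+2·(-0.675372)≈-0.946000; next y=2/5·0.676204+1/4·(-0.946000)≈0.033982
n=6: y≈0.033982, sp=1, e=sp−y≈0.966018; I≈4.771042, D=e−e_prev≈0.642223; u=5/4·0.966018+0·4.771042+2·0.642223≈2.491968; next y=2/5·0.033982+1/4·2.491968≈0.636585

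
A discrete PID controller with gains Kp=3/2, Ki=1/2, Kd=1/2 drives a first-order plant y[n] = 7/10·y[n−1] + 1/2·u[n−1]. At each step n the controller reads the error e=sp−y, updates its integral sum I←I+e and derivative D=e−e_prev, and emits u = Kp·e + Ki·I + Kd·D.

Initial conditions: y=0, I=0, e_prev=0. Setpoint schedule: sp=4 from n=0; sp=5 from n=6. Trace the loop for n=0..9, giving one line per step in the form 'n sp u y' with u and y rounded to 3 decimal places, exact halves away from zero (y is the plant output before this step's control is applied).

0 4 10.000 0.000
1 4 -2.500 5.000
2 4 6.375 2.250
3 4 -0.406 4.763
4 4 4.548 3.131
5 4 0.830 4.466
6 5 6.077 3.541
7 5 0.904 5.517
8 5 4.641 4.314
9 5 1.816 5.340

(exact arithmetic carried between steps; '≈' marks a value shown rounded to 6 d.p. or computed from one; I and e_prev carry over from the previous line; the table rounds u and y to 3 d.p., halves away from zero)
n=0: y=0, sp=4, e=sp−y=4; I=4, D=e−e_prev=4; u=3/2·4+1/2·4+1/2·4=10; next y=7/10·0+1/2·10=5
n=1: y=5, sp=4, e=sp−y=-1; I=3, D=e−e_prev=-5; u=3/2·(-1)+1/2·3+1/2·(-5)=-2.5; next y=7/10·5+1/2·(-2.5)=2.25
n=2: y=2.25, sp=4, e=sp−y=1.75; I=4.75, D=e−e_prev=2.75; u=3/2·1.75+1/2·4.75+1/2·2.75=6.375; next y=7/10·2.25+1/2·6.375=4.7625
n=3: y=4.7625, sp=4, e=sp−y=-0.7625; I=3.9875, D=e−e_prev=-2.5125; u=3/2·(-0.7625)+1/2·3.9875+1/2·(-2.5125)=-0.40625; next y=7/10·4.7625+1/2·(-0.40625)=3.130625
n=4: y=3.130625, sp=4, e=sp−y=0.869375; I=4.856875, D=e−e_prev=1.631875; u=3/2·0.869375+1/2·4.856875+1/2·1.631875≈4.548438; next y=7/10·3.130625+1/2·4.548438≈4.465656
n=5: y≈4.465656, sp=4, e=sp−y≈-0.465656; I≈4.391219, D=e−e_prev≈-1.335031; u=3/2·(-0.465656)+1/2·4.391219+1/2·(-1.335031)≈0.829609; next y=7/10·4.465656+1/2·0.829609≈3.540764
n=6: y≈3.540764, sp=5, e=sp−y≈1.459236; I≈5.850455, D=e−e_prev≈1.924892; u=3/2·1.459236+1/2·5.850455+1/2·1.924892≈6.076527; next y=7/10·3.540764+1/2·6.076527≈5.516799
n=7: y≈5.516799, sp=5, e=sp−y≈-0.516799; I≈5.333656, D=e−e_prev≈-1.976034; u=3/2·(-0.516799)+1/2·5.333656+1/2·(-1.976034)≈0.903613; next y=7/10·5.516799+1/2·0.903613≈4.313566
n=8: y≈4.313566, sp=5, e=sp−y≈0.686434; I≈6.020091, D=e−e_prev≈1.203233; u=3/2·0.686434+1/2·6.020091+1/2·1.203233≈4.641314; next y=7/10·4.313566+1/2·4.641314≈5.340153
n=9: y≈5.340153, sp=5, e=sp−y≈-0.340153; I≈5.679938, D=e−e_prev≈-1.026587; u=3/2·(-0.340153)+1/2·5.679938+1/2·(-1.026587)≈1.816446; next y=7/10·5.340153+1/2·1.816446≈4.646330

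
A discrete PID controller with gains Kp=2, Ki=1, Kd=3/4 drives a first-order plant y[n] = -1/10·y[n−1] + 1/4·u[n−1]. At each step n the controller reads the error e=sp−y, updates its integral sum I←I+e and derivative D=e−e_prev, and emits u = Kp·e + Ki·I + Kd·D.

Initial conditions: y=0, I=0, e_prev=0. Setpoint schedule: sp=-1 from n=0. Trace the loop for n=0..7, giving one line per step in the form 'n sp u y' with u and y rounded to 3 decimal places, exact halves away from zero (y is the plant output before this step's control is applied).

(exact arithmetic carried between steps; '≈' marks a value shown rounded to 6 d.p. or computed from one; I and e_prev carry over from the previous line; the table rounds u and y to 3 d.p., halves away from zero)
n=0: y=0, sp=-1, e=sp−y=-1; I=-1, D=e−e_prev=-1; u=2·(-1)+1·(-1)+3/4·(-1)=-3.75; next y=-1/10·0+1/4·(-3.75)=-0.9375
n=1: y=-0.9375, sp=-1, e=sp−y=-0.0625; I=-1.0625, D=e−e_prev=0.9375; u=2·(-0.0625)+1·(-1.0625)+3/4·0.9375=-0.484375; next y=-1/10·(-0.9375)+1/4·(-0.484375)≈-0.027344
n=2: y≈-0.027344, sp=-1, e=sp−y≈-0.972656; I≈-2.035156, D=e−e_prev≈-0.910156; u=2·(-0.972656)+1·(-2.035156)+3/4·(-0.910156)≈-4.663086; next y=-1/10·(-0.027344)+1/4·(-4.663086)≈-1.163037
n=3: y≈-1.163037, sp=-1, e=sp−y≈0.163037; I≈-1.872119, D=e−e_prev≈1.135693; u=2·0.163037+1·(-1.872119)+3/4·1.135693≈-0.694275; next y=-1/10·(-1.163037)+1/4·(-0.694275)≈-0.057265
n=4: y≈-0.057265, sp=-1, e=sp−y≈-0.942735; I≈-2.814854, D=e−e_prev≈-1.105772; u=2·(-0.942735)+1·(-2.814854)+3/4·(-1.105772)≈-5.529653; next y=-1/10·(-0.057265)+1/4·(-5.529653)≈-1.376687
n=5: y≈-1.376687, sp=-1, e=sp−y≈0.376687; I≈-2.438167, D=e−e_prev≈1.319422; u=2·0.376687+1·(-2.438167)+3/4·1.319422≈-0.695227; next y=-1/10·(-1.376687)+1/4·(-0.695227)≈-0.036138
n=6: y≈-0.036138, sp=-1, e=sp−y≈-0.963862; I≈-3.402029, D=e−e_prev≈-1.340549; u=2·(-0.963862)+1·(-3.402029)+3/4·(-1.340549)≈-6.335164; next y=-1/10·(-0.036138)+1/4·(-6.335164)≈-1.580177
n=7: y≈-1.580177, sp=-1, e=sp−y≈0.580177; I≈-2.821852, D=e−e_prev≈1.544039; u=2·0.580177+1·(-2.821852)+3/4·1.544039≈-0.503468; next y=-1/10·(-1.580177)+1/4·(-0.503468)≈0.032151

0 -1 -3.750 0.000
1 -1 -0.484 -0.938
2 -1 -4.663 -0.027
3 -1 -0.694 -1.163
4 -1 -5.530 -0.057
5 -1 -0.695 -1.377
6 -1 -6.335 -0.036
7 -1 -0.503 -1.580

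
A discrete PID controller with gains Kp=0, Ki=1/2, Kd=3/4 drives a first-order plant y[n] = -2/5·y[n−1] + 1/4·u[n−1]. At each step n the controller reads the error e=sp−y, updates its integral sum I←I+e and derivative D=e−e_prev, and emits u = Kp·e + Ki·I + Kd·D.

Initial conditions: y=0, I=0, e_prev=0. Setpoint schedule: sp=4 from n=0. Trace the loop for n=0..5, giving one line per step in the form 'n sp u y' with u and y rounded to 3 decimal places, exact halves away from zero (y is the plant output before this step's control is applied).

0 4 5.000 0.000
1 4 2.438 1.250
2 4 6.176 0.109
3 4 5.527 1.500
4 4 8.718 0.782
5 4 8.432 1.867

(exact arithmetic carried between steps; '≈' marks a value shown rounded to 6 d.p. or computed from one; I and e_prev carry over from the previous line; the table rounds u and y to 3 d.p., halves away from zero)
n=0: y=0, sp=4, e=sp−y=4; I=4, D=e−e_prev=4; u=0·4+1/2·4+3/4·4=5; next y=-2/5·0+1/4·5=1.25
n=1: y=1.25, sp=4, e=sp−y=2.75; I=6.75, D=e−e_prev=-1.25; u=0·2.75+1/2·6.75+3/4·(-1.25)=2.4375; next y=-2/5·1.25+1/4·2.4375=0.109375
n=2: y=0.109375, sp=4, e=sp−y=3.890625; I=10.640625, D=e−e_prev=1.140625; u=0·3.890625+1/2·10.640625+3/4·1.140625≈6.175781; next y=-2/5·0.109375+1/4·6.175781≈1.500195
n=3: y≈1.500195, sp=4, e=sp−y≈2.499805; I≈13.140430, D=e−e_prev≈-1.390820; u=0·2.499805+1/2·13.140430+3/4·(-1.390820)≈5.527100; next y=-2/5·1.500195+1/4·5.527100≈0.781697
n=4: y≈0.781697, sp=4, e=sp−y≈3.218303; I≈16.358733, D=e−e_prev≈0.718499; u=0·3.218303+1/2·16.358733+3/4·0.718499≈8.718240; next y=-2/5·0.781697+1/4·8.718240≈1.866881
n=5: y≈1.866881, sp=4, e=sp−y≈2.133119; I≈18.491852, D=e−e_prev≈-1.085185; u=0·2.133119+1/2·18.491852+3/4·(-1.085185)≈8.432037; next y=-2/5·1.866881+1/4·8.432037≈1.361257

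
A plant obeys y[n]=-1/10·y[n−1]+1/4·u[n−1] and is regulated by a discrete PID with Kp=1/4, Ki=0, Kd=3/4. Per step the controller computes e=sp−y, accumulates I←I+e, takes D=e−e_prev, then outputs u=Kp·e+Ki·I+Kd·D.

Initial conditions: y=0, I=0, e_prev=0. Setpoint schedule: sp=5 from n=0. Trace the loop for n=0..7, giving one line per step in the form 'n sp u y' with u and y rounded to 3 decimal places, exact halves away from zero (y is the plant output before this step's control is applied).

(exact arithmetic carried between steps; '≈' marks a value shown rounded to 6 d.p. or computed from one; I and e_prev carry over from the previous line; the table rounds u and y to 3 d.p., halves away from zero)
n=0: y=0, sp=5, e=sp−y=5; I=5, D=e−e_prev=5; u=1/4·5+0·5+3/4·5=5; next y=-1/10·0+1/4·5=1.25
n=1: y=1.25, sp=5, e=sp−y=3.75; I=8.75, D=e−e_prev=-1.25; u=1/4·3.75+0·8.75+3/4·(-1.25)=0; next y=-1/10·1.25+1/4·0=-0.125
n=2: y=-0.125, sp=5, e=sp−y=5.125; I=13.875, D=e−e_prev=1.375; u=1/4·5.125+0·13.875+3/4·1.375=2.3125; next y=-1/10·(-0.125)+1/4·2.3125=0.590625
n=3: y=0.590625, sp=5, e=sp−y=4.409375; I=18.284375, D=e−e_prev=-0.715625; u=1/4·4.409375+0·18.284375+3/4·(-0.715625)=0.565625; next y=-1/10·0.590625+1/4·0.565625≈0.082344
n=4: y≈0.082344, sp=5, e=sp−y≈4.917656; I≈23.202031, D=e−e_prev≈0.508281; u=1/4·4.917656+0·23.202031+3/4·0.508281≈1.610625; next y=-1/10·0.082344+1/4·1.610625≈0.394422
n=5: y≈0.394422, sp=5, e=sp−y≈4.605578; I≈27.807609, D=e−e_prev≈-0.312078; u=1/4·4.605578+0·27.807609+3/4·(-0.312078)≈0.917336; next y=-1/10·0.394422+1/4·0.917336≈0.189892
n=6: y≈0.189892, sp=5, e=sp−y≈4.810108; I≈32.617718, D=e−e_prev≈0.204530; u=1/4·4.810108+0·32.617718+3/4·0.204530≈1.355925; next y=-1/10·0.189892+1/4·1.355925≈0.319992
n=7: y≈0.319992, sp=5, e=sp−y≈4.680008; I≈37.297726, D=e−e_prev≈-0.130100; u=1/4·4.680008+0·37.297726+3/4·(-0.130100)≈1.072427; next y=-1/10·0.319992+1/4·1.072427≈0.236108

0 5 5.000 0.000
1 5 0.000 1.250
2 5 2.313 -0.125
3 5 0.566 0.591
4 5 1.611 0.082
5 5 0.917 0.394
6 5 1.356 0.190
7 5 1.072 0.320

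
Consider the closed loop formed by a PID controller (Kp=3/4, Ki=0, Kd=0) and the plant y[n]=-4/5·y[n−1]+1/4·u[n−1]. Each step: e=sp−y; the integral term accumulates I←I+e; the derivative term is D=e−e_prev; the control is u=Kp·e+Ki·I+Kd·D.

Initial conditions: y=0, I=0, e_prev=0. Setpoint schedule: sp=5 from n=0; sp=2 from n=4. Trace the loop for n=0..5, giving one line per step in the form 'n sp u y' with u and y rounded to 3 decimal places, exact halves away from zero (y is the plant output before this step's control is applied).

0 5 3.750 0.000
1 5 3.047 0.938
2 5 3.741 0.012
3 5 3.056 0.926
4 2 1.483 0.023
5 2 1.236 0.352

(exact arithmetic carried between steps; '≈' marks a value shown rounded to 6 d.p. or computed from one; I and e_prev carry over from the previous line; the table rounds u and y to 3 d.p., halves away from zero)
n=0: y=0, sp=5, e=sp−y=5; I=5, D=e−e_prev=5; u=3/4·5+0·5+0·5=3.75; next y=-4/5·0+1/4·3.75=0.9375
n=1: y=0.9375, sp=5, e=sp−y=4.0625; I=9.0625, D=e−e_prev=-0.9375; u=3/4·4.0625+0·9.0625+0·(-0.9375)=3.046875; next y=-4/5·0.9375+1/4·3.046875≈0.011719
n=2: y≈0.011719, sp=5, e=sp−y≈4.988281; I≈14.050781, D=e−e_prev≈0.925781; u=3/4·4.988281+0·14.050781+0·0.925781≈3.741211; next y=-4/5·0.011719+1/4·3.741211≈0.925928
n=3: y≈0.925928, sp=5, e=sp−y≈4.074072; I≈18.124854, D=e−e_prev≈-0.914209; u=3/4·4.074072+0·18.124854+0·(-0.914209)≈3.055554; next y=-4/5·0.925928+1/4·3.055554≈0.023146
n=4: y≈0.023146, sp=2, e=sp−y≈1.976854; I≈20.101707, D=e−e_prev≈-2.097219; u=3/4·1.976854+0·20.101707+0·(-2.097219)≈1.482640; next y=-4/5·0.023146+1/4·1.482640≈0.352143
n=5: y≈0.352143, sp=2, e=sp−y≈1.647857; I≈21.749564, D=e−e_prev≈-0.328997; u=3/4·1.647857+0·21.749564+0·(-0.328997)≈1.235893; next y=-4/5·0.352143+1/4·1.235893≈0.027259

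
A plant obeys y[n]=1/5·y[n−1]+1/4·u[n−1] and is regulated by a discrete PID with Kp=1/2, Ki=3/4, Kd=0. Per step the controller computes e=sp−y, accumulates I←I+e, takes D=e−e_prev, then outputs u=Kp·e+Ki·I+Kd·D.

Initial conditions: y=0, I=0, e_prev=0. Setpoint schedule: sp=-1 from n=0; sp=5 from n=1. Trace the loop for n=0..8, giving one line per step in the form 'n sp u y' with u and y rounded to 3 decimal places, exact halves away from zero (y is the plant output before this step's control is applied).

(exact arithmetic carried between steps; '≈' marks a value shown rounded to 6 d.p. or computed from one; I and e_prev carry over from the previous line; the table rounds u and y to 3 d.p., halves away from zero)
n=0: y=0, sp=-1, e=sp−y=-1; I=-1, D=e−e_prev=-1; u=1/2·(-1)+3/4·(-1)+0·(-1)=-1.25; next y=1/5·0+1/4·(-1.25)=-0.3125
n=1: y=-0.3125, sp=5, e=sp−y=5.3125; I=4.3125, D=e−e_prev=6.3125; u=1/2·5.3125+3/4·4.3125+0·6.3125=5.890625; next y=1/5·(-0.3125)+1/4·5.890625≈1.410156
n=2: y≈1.410156, sp=5, e=sp−y≈3.589844; I≈7.902344, D=e−e_prev≈-1.722656; u=1/2·3.589844+3/4·7.902344+0·(-1.722656)≈7.721680; next y=1/5·1.410156+1/4·7.721680≈2.212451
n=3: y≈2.212451, sp=5, e=sp−y≈2.787549; I≈10.689893, D=e−e_prev≈-0.802295; u=1/2·2.787549+3/4·10.689893+0·(-0.802295)≈9.411194; next y=1/5·2.212451+1/4·9.411194≈2.795289
n=4: y≈2.795289, sp=5, e=sp−y≈2.204711; I≈12.894604, D=e−e_prev≈-0.582838; u=1/2·2.204711+3/4·12.894604+0·(-0.582838)≈10.773309; next y=1/5·2.795289+1/4·10.773309≈3.252385
n=5: y≈3.252385, sp=5, e=sp−y≈1.747615; I≈14.642219, D=e−e_prev≈-0.457096; u=1/2·1.747615+3/4·14.642219+0·(-0.457096)≈11.855472; next y=1/5·3.252385+1/4·11.855472≈3.614345
n=6: y≈3.614345, sp=5, e=sp−y≈1.385655; I≈16.027874, D=e−e_prev≈-0.361960; u=1/2·1.385655+3/4·16.027874+0·(-0.361960)≈12.713733; next y=1/5·3.614345+1/4·12.713733≈3.901302
n=7: y≈3.901302, sp=5, e=sp−y≈1.098698; I≈17.126572, D=e−e_prev≈-0.286957; u=1/2·1.098698+3/4·17.126572+0·(-0.286957)≈13.394278; next y=1/5·3.901302+1/4·13.394278≈4.128830
n=8: y≈4.128830, sp=5, e=sp−y≈0.871170; I≈17.997742, D=e−e_prev≈-0.227528; u=1/2·0.871170+3/4·17.997742+0·(-0.227528)≈13.933892; next y=1/5·4.128830+1/4·13.933892≈4.309239

0 -1 -1.250 0.000
1 5 5.891 -0.313
2 5 7.722 1.410
3 5 9.411 2.212
4 5 10.773 2.795
5 5 11.855 3.252
6 5 12.714 3.614
7 5 13.394 3.901
8 5 13.934 4.129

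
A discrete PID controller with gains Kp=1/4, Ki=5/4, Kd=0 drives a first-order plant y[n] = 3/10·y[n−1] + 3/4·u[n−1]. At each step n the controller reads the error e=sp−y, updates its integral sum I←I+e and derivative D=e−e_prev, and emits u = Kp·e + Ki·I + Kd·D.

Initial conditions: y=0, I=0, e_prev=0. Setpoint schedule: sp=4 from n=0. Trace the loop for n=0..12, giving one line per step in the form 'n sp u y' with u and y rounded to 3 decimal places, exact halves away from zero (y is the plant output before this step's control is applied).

0 4 6.000 0.000
1 4 4.250 4.500
2 4 3.569 4.538
3 4 3.646 4.038
4 4 3.737 3.946
5 4 3.744 3.986
6 4 3.735 4.004
7 4 3.732 4.002
8 4 3.733 4.000
9 4 3.733 4.000
10 4 3.733 4.000
11 4 3.733 4.000
12 4 3.733 4.000

(exact arithmetic carried between steps; '≈' marks a value shown rounded to 6 d.p. or computed from one; I and e_prev carry over from the previous line; the table rounds u and y to 3 d.p., halves away from zero)
n=0: y=0, sp=4, e=sp−y=4; I=4, D=e−e_prev=4; u=1/4·4+5/4·4+0·4=6; next y=3/10·0+3/4·6=4.5
n=1: y=4.5, sp=4, e=sp−y=-0.5; I=3.5, D=e−e_prev=-4.5; u=1/4·(-0.5)+5/4·3.5+0·(-4.5)=4.25; next y=3/10·4.5+3/4·4.25=4.5375
n=2: y=4.5375, sp=4, e=sp−y=-0.5375; I=2.9625, D=e−e_prev=-0.0375; u=1/4·(-0.5375)+5/4·2.9625+0·(-0.0375)=3.56875; next y=3/10·4.5375+3/4·3.56875≈4.037813
n=3: y≈4.037813, sp=4, e=sp−y≈-0.037813; I≈2.924688, D=e−e_prev≈0.499688; u=1/4·(-0.037813)+5/4·2.924688+0·0.499688≈3.646406; next y=3/10·4.037813+3/4·3.646406≈3.946148
n=4: y≈3.946148, sp=4, e=sp−y≈0.053852; I≈2.978539, D=e−e_prev≈0.091664; u=1/4·0.053852+5/4·2.978539+0·0.091664≈3.736637; next y=3/10·3.946148+3/4·3.736637≈3.986322
n=5: y≈3.986322, sp=4, e=sp−y≈0.013678; I≈2.992217, D=e−e_prev≈-0.040174; u=1/4·0.013678+5/4·2.992217+0·(-0.040174)≈3.743691; next y=3/10·3.986322+3/4·3.743691≈4.003665
n=6: y≈4.003665, sp=4, e=sp−y≈-0.003665; I≈2.988552, D=e−e_prev≈-0.017343; u=1/4·(-0.003665)+5/4·2.988552+0·(-0.017343)≈3.734774; next y=3/10·4.003665+3/4·3.734774≈4.002180
n=7: y≈4.002180, sp=4, e=sp−y≈-0.002180; I≈2.986372, D=e−e_prev≈0.001485; u=1/4·(-0.002180)+5/4·2.986372+0·0.001485≈3.732420; next y=3/10·4.002180+3/4·3.732420≈3.999969
n=8: y≈3.999969, sp=4, e=sp−y≈0.000031; I≈2.986403, D=e−e_prev≈0.002211; u=1/4·0.000031+5/4·2.986403+0·0.002211≈3.733011; next y=3/10·3.999969+3/4·3.733011≈3.999749
n=9: y≈3.999749, sp=4, e=sp−y≈0.000251; I≈2.986654, D=e−e_prev≈0.000220; u=1/4·0.000251+5/4·2.986654+0·0.000220≈3.733380; next y=3/10·3.999749+3/4·3.733380≈3.999960
n=10: y≈3.999960, sp=4, e=sp−y≈0.000040; I≈2.986694, D=e−e_prev≈-0.000210; u=1/4·0.000040+5/4·2.986694+0·(-0.000210)≈3.733378; next y=3/10·3.999960+3/4·3.733378≈4.000021
n=11: y≈4.000021, sp=4, e=sp−y≈-0.000021; I≈2.986673, D=e−e_prev≈-0.000062; u=1/4·(-0.000021)+5/4·2.986673+0·(-0.000062)≈3.733336; next y=3/10·4.000021+3/4·3.733336≈4.000008
n=12: y≈4.000008, sp=4, e=sp−y≈-0.000008; I≈2.986665, D=e−e_prev≈0.000013; u=1/4·(-0.000008)+5/4·2.986665+0·0.000013≈3.733329; next y=3/10·4.000008+3/4·3.733329≈3.999999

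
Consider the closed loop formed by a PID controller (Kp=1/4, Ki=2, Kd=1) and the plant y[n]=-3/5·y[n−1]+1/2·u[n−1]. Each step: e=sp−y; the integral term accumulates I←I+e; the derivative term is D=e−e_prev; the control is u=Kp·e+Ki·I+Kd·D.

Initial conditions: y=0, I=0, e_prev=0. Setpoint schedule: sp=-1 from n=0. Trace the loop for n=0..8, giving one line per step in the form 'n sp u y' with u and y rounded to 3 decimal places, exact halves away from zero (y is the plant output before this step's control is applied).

(exact arithmetic carried between steps; '≈' marks a value shown rounded to 6 d.p. or computed from one; I and e_prev carry over from the previous line; the table rounds u and y to 3 d.p., halves away from zero)
n=0: y=0, sp=-1, e=sp−y=-1; I=-1, D=e−e_prev=-1; u=1/4·(-1)+2·(-1)+1·(-1)=-3.25; next y=-3/5·0+1/2·(-3.25)=-1.625
n=1: y=-1.625, sp=-1, e=sp−y=0.625; I=-0.375, D=e−e_prev=1.625; u=1/4·0.625+2·(-0.375)+1·1.625=1.03125; next y=-3/5·(-1.625)+1/2·1.03125=1.490625
n=2: y=1.490625, sp=-1, e=sp−y=-2.490625; I=-2.865625, D=e−e_prev=-3.115625; u=1/4·(-2.490625)+2·(-2.865625)+1·(-3.115625)≈-9.469531; next y=-3/5·1.490625+1/2·(-9.469531)≈-5.629141
n=3: y≈-5.629141, sp=-1, e=sp−y≈4.629141; I≈1.763516, D=e−e_prev≈7.119766; u=1/4·4.629141+2·1.763516+1·7.119766≈11.804082; next y=-3/5·(-5.629141)+1/2·11.804082≈9.279525
n=4: y≈9.279525, sp=-1, e=sp−y≈-10.279525; I≈-8.516010, D=e−e_prev≈-14.908666; u=1/4·(-10.279525)+2·(-8.516010)+1·(-14.908666)≈-34.510567; next y=-3/5·9.279525+1/2·(-34.510567)≈-22.822999
n=5: y≈-22.822999, sp=-1, e=sp−y≈21.822999; I≈13.306989, D=e−e_prev≈32.102524; u=1/4·21.822999+2·13.306989+1·32.102524≈64.172252; next y=-3/5·(-22.822999)+1/2·64.172252≈45.779925
n=6: y≈45.779925, sp=-1, e=sp−y≈-46.779925; I≈-33.472936, D=e−e_prev≈-68.602924; u=1/4·(-46.779925)+2·(-33.472936)+1·(-68.602924)≈-147.243777; next y=-3/5·45.779925+1/2·(-147.243777)≈-101.089844
n=7: y≈-101.089844, sp=-1, e=sp−y≈100.089844; I≈66.616907, D=e−e_prev≈146.869769; u=1/4·100.089844+2·66.616907+1·146.869769≈305.126044; next y=-3/5·(-101.089844)+1/2·305.126044≈213.216928
n=8: y≈213.216928, sp=-1, e=sp−y≈-214.216928; I≈-147.600021, D=e−e_prev≈-314.306772; u=1/4·(-214.216928)+2·(-147.600021)+1·(-314.306772)≈-663.061046; next y=-3/5·213.216928+1/2·(-663.061046)≈-459.460680

0 -1 -3.250 0.000
1 -1 1.031 -1.625
2 -1 -9.470 1.491
3 -1 11.804 -5.629
4 -1 -34.511 9.280
5 -1 64.172 -22.823
6 -1 -147.244 45.780
7 -1 305.126 -101.090
8 -1 -663.061 213.217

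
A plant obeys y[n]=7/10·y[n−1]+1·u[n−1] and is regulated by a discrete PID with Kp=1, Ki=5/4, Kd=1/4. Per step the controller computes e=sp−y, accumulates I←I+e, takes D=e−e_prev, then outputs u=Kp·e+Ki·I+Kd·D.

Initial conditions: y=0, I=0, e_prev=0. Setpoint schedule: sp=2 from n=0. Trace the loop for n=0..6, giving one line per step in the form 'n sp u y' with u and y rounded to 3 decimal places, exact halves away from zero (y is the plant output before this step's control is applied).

0 2 5.000 0.000
1 2 -5.500 5.000
2 2 9.500 -2.000
3 2 -12.500 8.100
4 2 19.725 -6.830
5 2 -27.405 14.944
6 2 41.579 -16.944

(exact arithmetic carried between steps; '≈' marks a value shown rounded to 6 d.p. or computed from one; I and e_prev carry over from the previous line; the table rounds u and y to 3 d.p., halves away from zero)
n=0: y=0, sp=2, e=sp−y=2; I=2, D=e−e_prev=2; u=1·2+5/4·2+1/4·2=5; next y=7/10·0+1·5=5
n=1: y=5, sp=2, e=sp−y=-3; I=-1, D=e−e_prev=-5; u=1·(-3)+5/4·(-1)+1/4·(-5)=-5.5; next y=7/10·5+1·(-5.5)=-2
n=2: y=-2, sp=2, e=sp−y=4; I=3, D=e−e_prev=7; u=1·4+5/4·3+1/4·7=9.5; next y=7/10·(-2)+1·9.5=8.1
n=3: y=8.1, sp=2, e=sp−y=-6.1; I=-3.1, D=e−e_prev=-10.1; u=1·(-6.1)+5/4·(-3.1)+1/4·(-10.1)=-12.5; next y=7/10·8.1+1·(-12.5)=-6.83
n=4: y=-6.83, sp=2, e=sp−y=8.83; I=5.73, D=e−e_prev=14.93; u=1·8.83+5/4·5.73+1/4·14.93=19.725; next y=7/10·(-6.83)+1·19.725=14.944
n=5: y=14.944, sp=2, e=sp−y=-12.944; I=-7.214, D=e−e_prev=-21.774; u=1·(-12.944)+5/4·(-7.214)+1/4·(-21.774)=-27.405; next y=7/10·14.944+1·(-27.405)=-16.9442
n=6: y=-16.9442, sp=2, e=sp−y=18.9442; I=11.7302, D=e−e_prev=31.8882; u=1·18.9442+5/4·11.7302+1/4·31.8882=41.579; next y=7/10·(-16.9442)+1·41.579=29.71806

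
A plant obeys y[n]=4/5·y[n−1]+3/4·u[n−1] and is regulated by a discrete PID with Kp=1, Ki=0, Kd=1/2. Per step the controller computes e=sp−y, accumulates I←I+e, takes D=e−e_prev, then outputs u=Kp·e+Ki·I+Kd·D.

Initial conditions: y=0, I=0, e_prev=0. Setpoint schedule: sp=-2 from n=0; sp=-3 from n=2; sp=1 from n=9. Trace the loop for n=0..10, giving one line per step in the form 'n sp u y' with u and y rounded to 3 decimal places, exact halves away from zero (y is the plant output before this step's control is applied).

0 -2 -3.000 0.000
1 -2 1.375 -2.250
2 -3 -3.472 -0.769
3 -3 1.444 -3.219
4 -3 -2.371 -1.492
5 -3 0.712 -2.972
6 -3 -1.721 -1.844
7 -3 0.226 -2.765
8 -3 -1.319 -2.043
9 1 5.913 -2.623
10 1 -3.816 2.337

(exact arithmetic carried between steps; '≈' marks a value shown rounded to 6 d.p. or computed from one; I and e_prev carry over from the previous line; the table rounds u and y to 3 d.p., halves away from zero)
n=0: y=0, sp=-2, e=sp−y=-2; I=-2, D=e−e_prev=-2; u=1·(-2)+0·(-2)+1/2·(-2)=-3; next y=4/5·0+3/4·(-3)=-2.25
n=1: y=-2.25, sp=-2, e=sp−y=0.25; I=-1.75, D=e−e_prev=2.25; u=1·0.25+0·(-1.75)+1/2·2.25=1.375; next y=4/5·(-2.25)+3/4·1.375=-0.76875
n=2: y=-0.76875, sp=-3, e=sp−y=-2.23125; I=-3.98125, D=e−e_prev=-2.48125; u=1·(-2.23125)+0·(-3.98125)+1/2·(-2.48125)=-3.471875; next y=4/5·(-0.76875)+3/4·(-3.471875)≈-3.218906
n=3: y≈-3.218906, sp=-3, e=sp−y≈0.218906; I≈-3.762344, D=e−e_prev≈2.450156; u=1·0.218906+0·(-3.762344)+1/2·2.450156≈1.443984; next y=4/5·(-3.218906)+3/4·1.443984≈-1.492137
n=4: y≈-1.492137, sp=-3, e=sp−y≈-1.507863; I≈-5.270207, D=e−e_prev≈-1.726770; u=1·(-1.507863)+0·(-5.270207)+1/2·(-1.726770)≈-2.371248; next y=4/5·(-1.492137)+3/4·(-2.371248)≈-2.972145
n=5: y≈-2.972145, sp=-3, e=sp−y≈-0.027855; I≈-5.298062, D=e−e_prev≈1.480009; u=1·(-0.027855)+0·(-5.298062)+1/2·1.480009≈0.712150; next y=4/5·(-2.972145)+3/4·0.712150≈-1.843604
n=6: y≈-1.843604, sp=-3, e=sp−y≈-1.156396; I≈-6.454458, D=e−e_prev≈-1.128541; u=1·(-1.156396)+0·(-6.454458)+1/2·(-1.128541)≈-1.720667; next y=4/5·(-1.843604)+3/4·(-1.720667)≈-2.765383
n=7: y≈-2.765383, sp=-3, e=sp−y≈-0.234617; I≈-6.689074, D=e−e_prev≈0.921779; u=1·(-0.234617)+0·(-6.689074)+1/2·0.921779≈0.226273; next y=4/5·(-2.765383)+3/4·0.226273≈-2.042602
n=8: y≈-2.042602, sp=-3, e=sp−y≈-0.957398; I≈-7.646472, D=e−e_prev≈-0.722781; u=1·(-0.957398)+0·(-7.646472)+1/2·(-0.722781)≈-1.318789; next y=4/5·(-2.042602)+3/4·(-1.318789)≈-2.623173
n=9: y≈-2.623173, sp=1, e=sp−y≈3.623173; I≈-4.023299, D=e−e_prev≈4.580571; u=1·3.623173+0·(-4.023299)+1/2·4.580571≈5.913459; next y=4/5·(-2.623173)+3/4·5.913459≈2.336556
n=10: y≈2.336556, sp=1, e=sp−y≈-1.336556; I≈-5.359855, D=e−e_prev≈-4.959729; u=1·(-1.336556)+0·(-5.359855)+1/2·(-4.959729)≈-3.816420; next y=4/5·2.336556+3/4·(-3.816420)≈-0.993070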